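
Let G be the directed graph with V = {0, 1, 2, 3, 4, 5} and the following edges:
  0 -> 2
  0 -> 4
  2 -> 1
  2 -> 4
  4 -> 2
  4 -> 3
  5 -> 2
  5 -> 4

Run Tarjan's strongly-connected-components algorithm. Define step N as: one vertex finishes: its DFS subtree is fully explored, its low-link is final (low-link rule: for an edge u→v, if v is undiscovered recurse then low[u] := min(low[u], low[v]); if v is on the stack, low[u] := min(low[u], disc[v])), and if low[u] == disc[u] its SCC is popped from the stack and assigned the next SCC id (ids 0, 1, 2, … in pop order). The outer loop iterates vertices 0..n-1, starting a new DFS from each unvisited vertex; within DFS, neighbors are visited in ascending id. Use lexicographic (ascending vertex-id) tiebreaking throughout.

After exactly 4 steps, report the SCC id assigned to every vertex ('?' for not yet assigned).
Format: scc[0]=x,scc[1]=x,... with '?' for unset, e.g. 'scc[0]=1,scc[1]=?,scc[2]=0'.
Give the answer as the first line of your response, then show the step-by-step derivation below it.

scc[0]=?,scc[1]=0,scc[2]=2,scc[3]=1,scc[4]=2,scc[5]=?

step 1: low=(low[0]=0,low[1]=2,low[2]=1,low[3]=?,low[4]=?,low[5]=?); scc=(scc[0]=?,scc[1]=0,scc[2]=?,scc[3]=?,scc[4]=?,scc[5]=?)
step 2: low=(low[0]=0,low[1]=2,low[2]=1,low[3]=4,low[4]=1,low[5]=?); scc=(scc[0]=?,scc[1]=0,scc[2]=?,scc[3]=1,scc[4]=?,scc[5]=?)
step 3: low=(low[0]=0,low[1]=2,low[2]=1,low[3]=4,low[4]=1,low[5]=?); scc=(scc[0]=?,scc[1]=0,scc[2]=?,scc[3]=1,scc[4]=?,scc[5]=?)
step 4: low=(low[0]=0,low[1]=2,low[2]=1,low[3]=4,low[4]=1,low[5]=?); scc=(scc[0]=?,scc[1]=0,scc[2]=2,scc[3]=1,scc[4]=2,scc[5]=?)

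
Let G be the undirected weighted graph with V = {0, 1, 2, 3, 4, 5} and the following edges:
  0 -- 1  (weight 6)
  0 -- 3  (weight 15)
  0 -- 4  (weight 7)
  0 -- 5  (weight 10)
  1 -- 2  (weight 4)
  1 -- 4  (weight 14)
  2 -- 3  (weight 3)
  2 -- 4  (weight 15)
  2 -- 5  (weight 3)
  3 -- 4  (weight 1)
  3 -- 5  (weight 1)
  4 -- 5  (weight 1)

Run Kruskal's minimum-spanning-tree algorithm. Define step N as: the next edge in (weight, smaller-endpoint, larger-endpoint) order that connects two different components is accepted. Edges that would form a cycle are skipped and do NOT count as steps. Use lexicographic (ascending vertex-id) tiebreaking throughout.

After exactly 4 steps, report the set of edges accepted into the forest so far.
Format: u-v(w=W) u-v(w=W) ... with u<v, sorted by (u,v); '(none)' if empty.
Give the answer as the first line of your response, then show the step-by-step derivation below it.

1-2(w=4) 2-3(w=3) 3-4(w=1) 3-5(w=1)

step 1: add edge 3-4 (w=1); MST = {3-4(w=1)}
step 2: add edge 3-5 (w=1); MST = {3-4(w=1) 3-5(w=1)}
step 3: add edge 2-3 (w=3); MST = {2-3(w=3) 3-4(w=1) 3-5(w=1)}
step 4: add edge 1-2 (w=4); MST = {1-2(w=4) 2-3(w=3) 3-4(w=1) 3-5(w=1)}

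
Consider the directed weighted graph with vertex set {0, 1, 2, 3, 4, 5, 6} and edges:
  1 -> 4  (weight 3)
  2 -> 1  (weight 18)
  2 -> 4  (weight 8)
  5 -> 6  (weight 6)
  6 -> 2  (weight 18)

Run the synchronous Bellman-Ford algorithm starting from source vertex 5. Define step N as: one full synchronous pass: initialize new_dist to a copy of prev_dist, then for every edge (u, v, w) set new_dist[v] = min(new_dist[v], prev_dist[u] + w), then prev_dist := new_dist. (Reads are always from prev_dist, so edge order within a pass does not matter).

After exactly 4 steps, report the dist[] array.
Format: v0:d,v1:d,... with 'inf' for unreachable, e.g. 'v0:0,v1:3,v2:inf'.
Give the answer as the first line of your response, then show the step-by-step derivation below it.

v0:inf,v1:42,v2:24,v3:inf,v4:32,v5:0,v6:6

step 1: dist = v0:inf,v1:inf,v2:inf,v3:inf,v4:inf,v5:0,v6:6
step 2: dist = v0:inf,v1:inf,v2:24,v3:inf,v4:inf,v5:0,v6:6
step 3: dist = v0:inf,v1:42,v2:24,v3:inf,v4:32,v5:0,v6:6
step 4: dist = v0:inf,v1:42,v2:24,v3:inf,v4:32,v5:0,v6:6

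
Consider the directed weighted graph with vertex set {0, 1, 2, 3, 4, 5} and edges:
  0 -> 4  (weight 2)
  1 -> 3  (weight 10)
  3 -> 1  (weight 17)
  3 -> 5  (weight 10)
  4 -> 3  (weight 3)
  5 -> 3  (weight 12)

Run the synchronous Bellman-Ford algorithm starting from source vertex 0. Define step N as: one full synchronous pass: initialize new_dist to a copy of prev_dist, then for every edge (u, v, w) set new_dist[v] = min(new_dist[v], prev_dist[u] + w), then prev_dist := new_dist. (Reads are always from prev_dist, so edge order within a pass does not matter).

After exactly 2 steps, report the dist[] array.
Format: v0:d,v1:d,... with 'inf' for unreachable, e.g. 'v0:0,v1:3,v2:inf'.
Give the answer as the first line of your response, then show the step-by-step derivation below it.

v0:0,v1:inf,v2:inf,v3:5,v4:2,v5:inf

step 1: dist = v0:0,v1:inf,v2:inf,v3:inf,v4:2,v5:inf
step 2: dist = v0:0,v1:inf,v2:inf,v3:5,v4:2,v5:inf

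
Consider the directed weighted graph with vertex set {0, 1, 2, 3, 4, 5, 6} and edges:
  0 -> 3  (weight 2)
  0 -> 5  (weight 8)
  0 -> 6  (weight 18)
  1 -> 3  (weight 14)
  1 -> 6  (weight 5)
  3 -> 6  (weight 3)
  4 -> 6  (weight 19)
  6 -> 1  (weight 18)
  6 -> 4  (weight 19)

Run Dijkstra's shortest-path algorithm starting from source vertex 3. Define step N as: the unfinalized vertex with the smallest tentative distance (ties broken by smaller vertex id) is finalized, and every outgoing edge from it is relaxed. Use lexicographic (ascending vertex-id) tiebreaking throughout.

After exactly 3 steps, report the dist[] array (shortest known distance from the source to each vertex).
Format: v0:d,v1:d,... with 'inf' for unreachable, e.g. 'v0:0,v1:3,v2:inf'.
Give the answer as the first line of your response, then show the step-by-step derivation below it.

v0:inf,v1:21,v2:inf,v3:0,v4:22,v5:inf,v6:3

step 1: dist = v0:inf,v1:inf,v2:inf,v3:0,v4:inf,v5:inf,v6:3
step 2: dist = v0:inf,v1:21,v2:inf,v3:0,v4:22,v5:inf,v6:3
step 3: dist = v0:inf,v1:21,v2:inf,v3:0,v4:22,v5:inf,v6:3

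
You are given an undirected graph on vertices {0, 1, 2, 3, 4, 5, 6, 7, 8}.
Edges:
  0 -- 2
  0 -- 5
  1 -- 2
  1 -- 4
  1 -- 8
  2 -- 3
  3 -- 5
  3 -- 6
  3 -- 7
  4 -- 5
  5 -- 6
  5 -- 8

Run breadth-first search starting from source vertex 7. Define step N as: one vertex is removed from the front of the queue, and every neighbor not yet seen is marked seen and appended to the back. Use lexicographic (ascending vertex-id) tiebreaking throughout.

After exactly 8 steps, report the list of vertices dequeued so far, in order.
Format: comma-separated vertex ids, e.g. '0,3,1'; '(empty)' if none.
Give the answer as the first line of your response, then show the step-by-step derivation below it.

7,3,2,5,6,0,1,4

step 1: dequeue 7; queue=[3]; order=7
step 2: dequeue 3; queue=[2,5,6]; order=7,3
step 3: dequeue 2; queue=[5,6,0,1]; order=7,3,2
step 4: dequeue 5; queue=[6,0,1,4,8]; order=7,3,2,5
step 5: dequeue 6; queue=[0,1,4,8]; order=7,3,2,5,6
step 6: dequeue 0; queue=[1,4,8]; order=7,3,2,5,6,0
step 7: dequeue 1; queue=[4,8]; order=7,3,2,5,6,0,1
step 8: dequeue 4; queue=[8]; order=7,3,2,5,6,0,1,4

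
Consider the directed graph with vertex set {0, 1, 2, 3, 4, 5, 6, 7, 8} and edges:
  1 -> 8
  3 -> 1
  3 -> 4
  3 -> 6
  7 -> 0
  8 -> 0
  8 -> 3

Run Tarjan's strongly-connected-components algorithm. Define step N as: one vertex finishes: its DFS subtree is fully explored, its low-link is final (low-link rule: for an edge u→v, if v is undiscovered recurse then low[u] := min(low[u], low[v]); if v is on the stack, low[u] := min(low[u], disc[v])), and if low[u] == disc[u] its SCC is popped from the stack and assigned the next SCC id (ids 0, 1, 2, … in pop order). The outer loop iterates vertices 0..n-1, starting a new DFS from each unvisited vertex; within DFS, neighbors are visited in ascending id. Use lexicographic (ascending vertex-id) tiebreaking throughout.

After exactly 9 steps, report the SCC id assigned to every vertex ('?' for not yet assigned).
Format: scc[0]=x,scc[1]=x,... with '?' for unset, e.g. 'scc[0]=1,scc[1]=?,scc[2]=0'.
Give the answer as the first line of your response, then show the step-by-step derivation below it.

scc[0]=0,scc[1]=3,scc[2]=4,scc[3]=3,scc[4]=1,scc[5]=5,scc[6]=2,scc[7]=6,scc[8]=3

step 1: low=(low[0]=0,low[1]=?,low[2]=?,low[3]=?,low[4]=?,low[5]=?,low[6]=?,low[7]=?,low[8]=?); scc=(scc[0]=0,scc[1]=?,scc[2]=?,scc[3]=?,scc[4]=?,scc[5]=?,scc[6]=?,scc[7]=?,scc[8]=?)
step 2: low=(low[0]=0,low[1]=1,low[2]=?,low[3]=1,low[4]=4,low[5]=?,low[6]=?,low[7]=?,low[8]=2); scc=(scc[0]=0,scc[1]=?,scc[2]=?,scc[3]=?,scc[4]=1,scc[5]=?,scc[6]=?,scc[7]=?,scc[8]=?)
step 3: low=(low[0]=0,low[1]=1,low[2]=?,low[3]=1,low[4]=4,low[5]=?,low[6]=5,low[7]=?,low[8]=2); scc=(scc[0]=0,scc[1]=?,scc[2]=?,scc[3]=?,scc[4]=1,scc[5]=?,scc[6]=2,scc[7]=?,scc[8]=?)
step 4: low=(low[0]=0,low[1]=1,low[2]=?,low[3]=1,low[4]=4,low[5]=?,low[6]=5,low[7]=?,low[8]=2); scc=(scc[0]=0,scc[1]=?,scc[2]=?,scc[3]=?,scc[4]=1,scc[5]=?,scc[6]=2,scc[7]=?,scc[8]=?)
step 5: low=(low[0]=0,low[1]=1,low[2]=?,low[3]=1,low[4]=4,low[5]=?,low[6]=5,low[7]=?,low[8]=1); scc=(scc[0]=0,scc[1]=?,scc[2]=?,scc[3]=?,scc[4]=1,scc[5]=?,scc[6]=2,scc[7]=?,scc[8]=?)
step 6: low=(low[0]=0,low[1]=1,low[2]=?,low[3]=1,low[4]=4,low[5]=?,low[6]=5,low[7]=?,low[8]=1); scc=(scc[0]=0,scc[1]=3,scc[2]=?,scc[3]=3,scc[4]=1,scc[5]=?,scc[6]=2,scc[7]=?,scc[8]=3)
step 7: low=(low[0]=0,low[1]=1,low[2]=6,low[3]=1,low[4]=4,low[5]=?,low[6]=5,low[7]=?,low[8]=1); scc=(scc[0]=0,scc[1]=3,scc[2]=4,scc[3]=3,scc[4]=1,scc[5]=?,scc[6]=2,scc[7]=?,scc[8]=3)
step 8: low=(low[0]=0,low[1]=1,low[2]=6,low[3]=1,low[4]=4,low[5]=7,low[6]=5,low[7]=?,low[8]=1); scc=(scc[0]=0,scc[1]=3,scc[2]=4,scc[3]=3,scc[4]=1,scc[5]=5,scc[6]=2,scc[7]=?,scc[8]=3)
step 9: low=(low[0]=0,low[1]=1,low[2]=6,low[3]=1,low[4]=4,low[5]=7,low[6]=5,low[7]=8,low[8]=1); scc=(scc[0]=0,scc[1]=3,scc[2]=4,scc[3]=3,scc[4]=1,scc[5]=5,scc[6]=2,scc[7]=6,scc[8]=3)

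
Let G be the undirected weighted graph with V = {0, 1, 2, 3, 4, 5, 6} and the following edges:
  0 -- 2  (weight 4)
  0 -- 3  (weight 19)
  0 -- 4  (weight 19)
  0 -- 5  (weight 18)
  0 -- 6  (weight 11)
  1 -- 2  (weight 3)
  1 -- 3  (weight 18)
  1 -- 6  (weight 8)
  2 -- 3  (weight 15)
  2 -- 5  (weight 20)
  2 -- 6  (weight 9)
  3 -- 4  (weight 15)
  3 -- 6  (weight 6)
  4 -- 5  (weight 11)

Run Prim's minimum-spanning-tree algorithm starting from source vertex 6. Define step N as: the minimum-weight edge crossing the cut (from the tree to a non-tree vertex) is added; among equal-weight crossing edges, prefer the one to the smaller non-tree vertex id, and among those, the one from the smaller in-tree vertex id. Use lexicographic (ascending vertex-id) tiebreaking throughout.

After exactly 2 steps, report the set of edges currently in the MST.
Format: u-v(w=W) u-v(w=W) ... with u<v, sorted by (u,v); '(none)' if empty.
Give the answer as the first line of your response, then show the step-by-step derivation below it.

1-6(w=8) 3-6(w=6)

step 1: add edge 3-6 (w=6); MST = {3-6(w=6)}
step 2: add edge 1-6 (w=8); MST = {1-6(w=8) 3-6(w=6)}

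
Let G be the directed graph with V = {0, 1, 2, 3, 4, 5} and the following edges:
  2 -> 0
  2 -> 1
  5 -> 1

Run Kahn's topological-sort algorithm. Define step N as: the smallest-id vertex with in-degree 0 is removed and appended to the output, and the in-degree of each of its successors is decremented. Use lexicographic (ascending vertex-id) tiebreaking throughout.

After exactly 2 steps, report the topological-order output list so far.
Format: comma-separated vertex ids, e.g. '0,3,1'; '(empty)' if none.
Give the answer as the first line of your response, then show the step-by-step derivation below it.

2,0

step 1: output 2; order=[2]; indeg=(0,1,0,0,0,0)
step 2: output 0; order=[2,0]; indeg=(0,1,0,0,0,0)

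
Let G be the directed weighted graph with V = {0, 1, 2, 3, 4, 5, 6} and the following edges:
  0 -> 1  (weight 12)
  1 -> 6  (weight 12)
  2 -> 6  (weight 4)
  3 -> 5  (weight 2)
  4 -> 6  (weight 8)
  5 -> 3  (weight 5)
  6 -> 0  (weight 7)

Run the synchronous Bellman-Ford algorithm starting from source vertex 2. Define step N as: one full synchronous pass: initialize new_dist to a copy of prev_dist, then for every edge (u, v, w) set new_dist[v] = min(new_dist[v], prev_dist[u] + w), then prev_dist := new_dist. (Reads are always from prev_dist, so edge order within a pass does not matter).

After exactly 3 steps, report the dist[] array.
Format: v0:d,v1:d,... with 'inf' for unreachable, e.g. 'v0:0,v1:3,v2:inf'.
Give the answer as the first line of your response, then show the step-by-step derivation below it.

v0:11,v1:23,v2:0,v3:inf,v4:inf,v5:inf,v6:4

step 1: dist = v0:inf,v1:inf,v2:0,v3:inf,v4:inf,v5:inf,v6:4
step 2: dist = v0:11,v1:inf,v2:0,v3:inf,v4:inf,v5:inf,v6:4
step 3: dist = v0:11,v1:23,v2:0,v3:inf,v4:inf,v5:inf,v6:4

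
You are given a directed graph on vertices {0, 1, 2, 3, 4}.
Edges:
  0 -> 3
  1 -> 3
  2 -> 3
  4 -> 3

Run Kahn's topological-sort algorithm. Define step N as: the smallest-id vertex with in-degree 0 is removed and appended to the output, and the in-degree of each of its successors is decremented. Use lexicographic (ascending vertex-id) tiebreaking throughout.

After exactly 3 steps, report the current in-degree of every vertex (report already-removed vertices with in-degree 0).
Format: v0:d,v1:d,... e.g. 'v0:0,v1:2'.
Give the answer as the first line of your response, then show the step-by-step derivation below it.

v0:0,v1:0,v2:0,v3:1,v4:0

step 1: output 0; order=[0]; indeg=(0,0,0,3,0)
step 2: output 1; order=[0,1]; indeg=(0,0,0,2,0)
step 3: output 2; order=[0,1,2]; indeg=(0,0,0,1,0)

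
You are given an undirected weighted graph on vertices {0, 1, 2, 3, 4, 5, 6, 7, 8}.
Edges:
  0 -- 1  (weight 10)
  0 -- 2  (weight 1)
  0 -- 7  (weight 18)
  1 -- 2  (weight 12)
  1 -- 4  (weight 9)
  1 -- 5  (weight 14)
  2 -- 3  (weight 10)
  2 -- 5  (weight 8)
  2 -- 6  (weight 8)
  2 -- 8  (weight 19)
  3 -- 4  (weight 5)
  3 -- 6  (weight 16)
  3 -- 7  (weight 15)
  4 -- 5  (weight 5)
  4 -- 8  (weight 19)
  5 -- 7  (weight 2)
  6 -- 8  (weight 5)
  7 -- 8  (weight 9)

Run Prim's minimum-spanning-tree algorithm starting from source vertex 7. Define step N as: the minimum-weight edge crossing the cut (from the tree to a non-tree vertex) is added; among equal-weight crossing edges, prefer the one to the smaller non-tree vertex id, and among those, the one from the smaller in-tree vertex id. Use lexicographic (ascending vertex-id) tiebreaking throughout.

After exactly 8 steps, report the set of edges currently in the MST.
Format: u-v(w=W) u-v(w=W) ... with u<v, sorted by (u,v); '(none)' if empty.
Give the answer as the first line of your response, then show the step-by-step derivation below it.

0-2(w=1) 1-4(w=9) 2-5(w=8) 2-6(w=8) 3-4(w=5) 4-5(w=5) 5-7(w=2) 6-8(w=5)

step 1: add edge 5-7 (w=2); MST = {5-7(w=2)}
step 2: add edge 4-5 (w=5); MST = {4-5(w=5) 5-7(w=2)}
step 3: add edge 3-4 (w=5); MST = {3-4(w=5) 4-5(w=5) 5-7(w=2)}
step 4: add edge 2-5 (w=8); MST = {2-5(w=8) 3-4(w=5) 4-5(w=5) 5-7(w=2)}
step 5: add edge 0-2 (w=1); MST = {0-2(w=1) 2-5(w=8) 3-4(w=5) 4-5(w=5) 5-7(w=2)}
step 6: add edge 2-6 (w=8); MST = {0-2(w=1) 2-5(w=8) 2-6(w=8) 3-4(w=5) 4-5(w=5) 5-7(w=2)}
step 7: add edge 6-8 (w=5); MST = {0-2(w=1) 2-5(w=8) 2-6(w=8) 3-4(w=5) 4-5(w=5) 5-7(w=2) 6-8(w=5)}
step 8: add edge 1-4 (w=9); MST = {0-2(w=1) 1-4(w=9) 2-5(w=8) 2-6(w=8) 3-4(w=5) 4-5(w=5) 5-7(w=2) 6-8(w=5)}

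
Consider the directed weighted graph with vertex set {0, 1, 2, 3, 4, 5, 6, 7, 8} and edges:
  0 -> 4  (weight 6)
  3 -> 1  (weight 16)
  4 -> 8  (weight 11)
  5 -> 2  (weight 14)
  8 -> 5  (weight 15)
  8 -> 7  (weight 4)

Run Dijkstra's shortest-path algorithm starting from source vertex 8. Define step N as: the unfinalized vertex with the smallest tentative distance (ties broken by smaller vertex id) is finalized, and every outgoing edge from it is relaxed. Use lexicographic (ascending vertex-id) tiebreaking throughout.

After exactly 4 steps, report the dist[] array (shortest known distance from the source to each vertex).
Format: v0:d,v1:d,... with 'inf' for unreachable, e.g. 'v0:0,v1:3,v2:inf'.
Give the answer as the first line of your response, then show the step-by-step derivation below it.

v0:inf,v1:inf,v2:29,v3:inf,v4:inf,v5:15,v6:inf,v7:4,v8:0

step 1: dist = v0:inf,v1:inf,v2:inf,v3:inf,v4:inf,v5:15,v6:inf,v7:4,v8:0
step 2: dist = v0:inf,v1:inf,v2:inf,v3:inf,v4:inf,v5:15,v6:inf,v7:4,v8:0
step 3: dist = v0:inf,v1:inf,v2:29,v3:inf,v4:inf,v5:15,v6:inf,v7:4,v8:0
step 4: dist = v0:inf,v1:inf,v2:29,v3:inf,v4:inf,v5:15,v6:inf,v7:4,v8:0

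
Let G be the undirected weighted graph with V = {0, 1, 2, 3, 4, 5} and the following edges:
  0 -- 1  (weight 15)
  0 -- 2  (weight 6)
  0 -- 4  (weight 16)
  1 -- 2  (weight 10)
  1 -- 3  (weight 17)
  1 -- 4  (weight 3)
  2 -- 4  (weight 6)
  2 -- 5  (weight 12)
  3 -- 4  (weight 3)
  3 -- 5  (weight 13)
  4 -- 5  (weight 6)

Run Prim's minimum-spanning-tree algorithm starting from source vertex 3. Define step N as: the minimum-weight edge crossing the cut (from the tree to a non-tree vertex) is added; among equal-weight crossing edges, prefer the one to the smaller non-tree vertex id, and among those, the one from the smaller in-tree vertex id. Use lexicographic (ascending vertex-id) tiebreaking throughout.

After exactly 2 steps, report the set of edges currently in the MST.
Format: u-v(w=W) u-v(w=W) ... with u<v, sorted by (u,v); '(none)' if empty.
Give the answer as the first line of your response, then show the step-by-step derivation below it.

1-4(w=3) 3-4(w=3)

step 1: add edge 3-4 (w=3); MST = {3-4(w=3)}
step 2: add edge 1-4 (w=3); MST = {1-4(w=3) 3-4(w=3)}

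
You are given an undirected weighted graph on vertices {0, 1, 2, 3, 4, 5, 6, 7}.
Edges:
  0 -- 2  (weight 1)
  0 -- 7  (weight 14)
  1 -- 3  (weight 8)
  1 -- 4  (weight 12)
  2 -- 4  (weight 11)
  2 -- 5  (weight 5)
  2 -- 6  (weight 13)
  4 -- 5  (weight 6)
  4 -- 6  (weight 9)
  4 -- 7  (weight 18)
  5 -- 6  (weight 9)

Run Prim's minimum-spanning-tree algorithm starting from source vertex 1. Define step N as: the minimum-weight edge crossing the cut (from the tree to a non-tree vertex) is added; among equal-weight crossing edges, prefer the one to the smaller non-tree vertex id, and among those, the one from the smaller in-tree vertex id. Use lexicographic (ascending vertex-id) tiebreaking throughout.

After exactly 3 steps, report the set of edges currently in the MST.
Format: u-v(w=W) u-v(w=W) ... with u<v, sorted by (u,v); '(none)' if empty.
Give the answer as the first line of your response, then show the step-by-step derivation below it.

1-3(w=8) 1-4(w=12) 4-5(w=6)

step 1: add edge 1-3 (w=8); MST = {1-3(w=8)}
step 2: add edge 1-4 (w=12); MST = {1-3(w=8) 1-4(w=12)}
step 3: add edge 4-5 (w=6); MST = {1-3(w=8) 1-4(w=12) 4-5(w=6)}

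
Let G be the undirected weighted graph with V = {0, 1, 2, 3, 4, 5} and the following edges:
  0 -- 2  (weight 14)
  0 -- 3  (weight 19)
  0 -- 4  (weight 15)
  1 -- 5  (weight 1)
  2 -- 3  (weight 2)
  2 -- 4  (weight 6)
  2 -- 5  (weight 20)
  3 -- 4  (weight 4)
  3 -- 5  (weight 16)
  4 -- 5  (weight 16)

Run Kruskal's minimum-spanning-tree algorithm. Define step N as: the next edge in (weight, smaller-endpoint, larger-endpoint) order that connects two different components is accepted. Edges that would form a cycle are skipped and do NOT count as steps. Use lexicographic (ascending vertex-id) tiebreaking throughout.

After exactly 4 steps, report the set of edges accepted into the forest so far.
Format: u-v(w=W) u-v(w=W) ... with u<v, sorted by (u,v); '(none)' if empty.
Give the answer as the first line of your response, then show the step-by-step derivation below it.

0-2(w=14) 1-5(w=1) 2-3(w=2) 3-4(w=4)

step 1: add edge 1-5 (w=1); MST = {1-5(w=1)}
step 2: add edge 2-3 (w=2); MST = {1-5(w=1) 2-3(w=2)}
step 3: add edge 3-4 (w=4); MST = {1-5(w=1) 2-3(w=2) 3-4(w=4)}
step 4: add edge 0-2 (w=14); MST = {0-2(w=14) 1-5(w=1) 2-3(w=2) 3-4(w=4)}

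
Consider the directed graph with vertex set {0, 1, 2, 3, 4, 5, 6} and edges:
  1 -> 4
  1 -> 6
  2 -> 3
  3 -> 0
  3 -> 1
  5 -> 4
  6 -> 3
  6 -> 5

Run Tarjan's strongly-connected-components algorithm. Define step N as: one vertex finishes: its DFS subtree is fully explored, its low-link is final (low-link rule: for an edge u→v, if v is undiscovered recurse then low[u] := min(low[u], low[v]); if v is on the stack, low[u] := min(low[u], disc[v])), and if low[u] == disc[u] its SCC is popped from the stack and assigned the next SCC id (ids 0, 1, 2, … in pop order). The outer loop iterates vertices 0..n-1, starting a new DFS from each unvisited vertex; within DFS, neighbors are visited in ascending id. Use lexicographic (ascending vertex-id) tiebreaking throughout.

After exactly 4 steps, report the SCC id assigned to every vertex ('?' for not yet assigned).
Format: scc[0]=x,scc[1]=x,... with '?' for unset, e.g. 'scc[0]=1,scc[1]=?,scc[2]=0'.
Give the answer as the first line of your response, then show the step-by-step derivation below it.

scc[0]=0,scc[1]=?,scc[2]=?,scc[3]=?,scc[4]=1,scc[5]=2,scc[6]=?

step 1: low=(low[0]=0,low[1]=?,low[2]=?,low[3]=?,low[4]=?,low[5]=?,low[6]=?); scc=(scc[0]=0,scc[1]=?,scc[2]=?,scc[3]=?,scc[4]=?,scc[5]=?,scc[6]=?)
step 2: low=(low[0]=0,low[1]=1,low[2]=?,low[3]=?,low[4]=2,low[5]=?,low[6]=?); scc=(scc[0]=0,scc[1]=?,scc[2]=?,scc[3]=?,scc[4]=1,scc[5]=?,scc[6]=?)
step 3: low=(low[0]=0,low[1]=1,low[2]=?,low[3]=1,low[4]=2,low[5]=?,low[6]=3); scc=(scc[0]=0,scc[1]=?,scc[2]=?,scc[3]=?,scc[4]=1,scc[5]=?,scc[6]=?)
step 4: low=(low[0]=0,low[1]=1,low[2]=?,low[3]=1,low[4]=2,low[5]=5,low[6]=1); scc=(scc[0]=0,scc[1]=?,scc[2]=?,scc[3]=?,scc[4]=1,scc[5]=2,scc[6]=?)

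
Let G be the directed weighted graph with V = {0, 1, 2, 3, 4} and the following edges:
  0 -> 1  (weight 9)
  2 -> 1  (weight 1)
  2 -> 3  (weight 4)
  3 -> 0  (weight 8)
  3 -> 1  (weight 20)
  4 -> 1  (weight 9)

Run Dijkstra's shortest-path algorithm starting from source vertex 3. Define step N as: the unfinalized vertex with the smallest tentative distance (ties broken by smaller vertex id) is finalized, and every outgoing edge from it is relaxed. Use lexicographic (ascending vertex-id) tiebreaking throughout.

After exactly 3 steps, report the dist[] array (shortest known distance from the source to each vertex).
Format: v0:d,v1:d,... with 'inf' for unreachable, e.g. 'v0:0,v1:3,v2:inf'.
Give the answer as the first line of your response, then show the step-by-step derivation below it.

v0:8,v1:17,v2:inf,v3:0,v4:inf

step 1: dist = v0:8,v1:20,v2:inf,v3:0,v4:inf
step 2: dist = v0:8,v1:17,v2:inf,v3:0,v4:inf
step 3: dist = v0:8,v1:17,v2:inf,v3:0,v4:inf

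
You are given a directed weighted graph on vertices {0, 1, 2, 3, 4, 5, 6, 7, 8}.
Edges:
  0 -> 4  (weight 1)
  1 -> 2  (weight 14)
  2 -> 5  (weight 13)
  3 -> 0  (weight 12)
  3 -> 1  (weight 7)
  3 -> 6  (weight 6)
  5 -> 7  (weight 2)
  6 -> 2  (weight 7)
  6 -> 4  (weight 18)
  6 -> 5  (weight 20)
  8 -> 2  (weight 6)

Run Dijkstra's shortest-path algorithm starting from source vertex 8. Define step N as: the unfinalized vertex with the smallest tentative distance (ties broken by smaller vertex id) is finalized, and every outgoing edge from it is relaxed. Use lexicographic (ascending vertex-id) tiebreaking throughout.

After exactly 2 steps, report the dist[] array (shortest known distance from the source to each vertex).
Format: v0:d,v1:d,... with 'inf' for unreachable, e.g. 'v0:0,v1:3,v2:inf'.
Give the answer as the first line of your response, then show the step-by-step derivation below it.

v0:inf,v1:inf,v2:6,v3:inf,v4:inf,v5:19,v6:inf,v7:inf,v8:0

step 1: dist = v0:inf,v1:inf,v2:6,v3:inf,v4:inf,v5:inf,v6:inf,v7:inf,v8:0
step 2: dist = v0:inf,v1:inf,v2:6,v3:inf,v4:inf,v5:19,v6:inf,v7:inf,v8:0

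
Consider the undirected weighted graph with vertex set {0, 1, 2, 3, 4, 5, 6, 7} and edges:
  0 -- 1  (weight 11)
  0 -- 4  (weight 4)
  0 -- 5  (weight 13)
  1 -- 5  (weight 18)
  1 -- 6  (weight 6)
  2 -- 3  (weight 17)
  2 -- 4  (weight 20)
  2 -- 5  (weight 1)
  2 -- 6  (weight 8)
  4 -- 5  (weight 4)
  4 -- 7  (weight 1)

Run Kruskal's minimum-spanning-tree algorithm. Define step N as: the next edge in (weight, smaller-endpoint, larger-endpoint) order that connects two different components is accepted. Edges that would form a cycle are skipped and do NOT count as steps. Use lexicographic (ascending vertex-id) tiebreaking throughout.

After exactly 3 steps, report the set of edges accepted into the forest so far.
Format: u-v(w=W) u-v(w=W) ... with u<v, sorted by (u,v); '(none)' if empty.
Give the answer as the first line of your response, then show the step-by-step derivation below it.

0-4(w=4) 2-5(w=1) 4-7(w=1)

step 1: add edge 2-5 (w=1); MST = {2-5(w=1)}
step 2: add edge 4-7 (w=1); MST = {2-5(w=1) 4-7(w=1)}
step 3: add edge 0-4 (w=4); MST = {0-4(w=4) 2-5(w=1) 4-7(w=1)}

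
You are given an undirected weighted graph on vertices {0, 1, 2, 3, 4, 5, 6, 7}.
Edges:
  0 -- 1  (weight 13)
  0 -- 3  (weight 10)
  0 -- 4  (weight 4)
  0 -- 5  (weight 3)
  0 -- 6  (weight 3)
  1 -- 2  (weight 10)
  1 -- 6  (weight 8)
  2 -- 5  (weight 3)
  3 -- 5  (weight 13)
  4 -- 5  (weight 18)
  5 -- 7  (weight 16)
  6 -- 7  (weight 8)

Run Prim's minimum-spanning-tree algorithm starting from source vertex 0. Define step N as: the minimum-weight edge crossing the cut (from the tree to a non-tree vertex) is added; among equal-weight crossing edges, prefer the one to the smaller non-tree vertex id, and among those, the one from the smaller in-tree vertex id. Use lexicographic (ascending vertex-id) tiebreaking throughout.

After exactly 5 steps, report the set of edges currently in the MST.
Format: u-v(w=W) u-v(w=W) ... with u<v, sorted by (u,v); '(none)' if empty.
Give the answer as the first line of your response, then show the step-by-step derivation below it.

0-4(w=4) 0-5(w=3) 0-6(w=3) 1-6(w=8) 2-5(w=3)

step 1: add edge 0-5 (w=3); MST = {0-5(w=3)}
step 2: add edge 2-5 (w=3); MST = {0-5(w=3) 2-5(w=3)}
step 3: add edge 0-6 (w=3); MST = {0-5(w=3) 0-6(w=3) 2-5(w=3)}
step 4: add edge 0-4 (w=4); MST = {0-4(w=4) 0-5(w=3) 0-6(w=3) 2-5(w=3)}
step 5: add edge 1-6 (w=8); MST = {0-4(w=4) 0-5(w=3) 0-6(w=3) 1-6(w=8) 2-5(w=3)}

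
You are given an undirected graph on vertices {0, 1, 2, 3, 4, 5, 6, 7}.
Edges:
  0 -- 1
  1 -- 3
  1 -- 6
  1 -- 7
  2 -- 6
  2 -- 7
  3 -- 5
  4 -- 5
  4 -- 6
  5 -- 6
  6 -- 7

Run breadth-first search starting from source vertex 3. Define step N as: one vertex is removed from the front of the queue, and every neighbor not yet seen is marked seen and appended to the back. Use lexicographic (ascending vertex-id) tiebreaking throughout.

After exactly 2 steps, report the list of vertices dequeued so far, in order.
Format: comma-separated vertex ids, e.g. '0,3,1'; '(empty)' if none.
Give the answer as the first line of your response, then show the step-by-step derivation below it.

3,1

step 1: dequeue 3; queue=[1,5]; order=3
step 2: dequeue 1; queue=[5,0,6,7]; order=3,1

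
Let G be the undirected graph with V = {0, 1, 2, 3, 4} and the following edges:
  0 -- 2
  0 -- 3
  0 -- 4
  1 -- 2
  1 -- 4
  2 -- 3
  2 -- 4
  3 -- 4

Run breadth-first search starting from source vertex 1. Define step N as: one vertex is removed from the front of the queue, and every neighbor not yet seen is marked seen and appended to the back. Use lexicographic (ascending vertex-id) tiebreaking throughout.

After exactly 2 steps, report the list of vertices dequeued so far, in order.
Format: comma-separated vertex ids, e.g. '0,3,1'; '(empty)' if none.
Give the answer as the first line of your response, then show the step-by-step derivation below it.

1,2

step 1: dequeue 1; queue=[2,4]; order=1
step 2: dequeue 2; queue=[4,0,3]; order=1,2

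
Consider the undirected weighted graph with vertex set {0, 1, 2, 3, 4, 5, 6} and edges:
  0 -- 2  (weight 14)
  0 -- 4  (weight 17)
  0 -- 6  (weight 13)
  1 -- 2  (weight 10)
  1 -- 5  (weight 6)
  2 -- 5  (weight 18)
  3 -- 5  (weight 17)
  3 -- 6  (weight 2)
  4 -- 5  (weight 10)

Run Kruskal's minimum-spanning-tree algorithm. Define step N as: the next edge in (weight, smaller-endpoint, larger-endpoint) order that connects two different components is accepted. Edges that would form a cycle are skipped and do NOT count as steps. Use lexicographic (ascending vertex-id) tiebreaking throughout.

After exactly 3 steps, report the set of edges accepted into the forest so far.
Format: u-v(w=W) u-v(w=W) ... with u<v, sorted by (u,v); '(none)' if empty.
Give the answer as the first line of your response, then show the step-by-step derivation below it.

1-2(w=10) 1-5(w=6) 3-6(w=2)

step 1: add edge 3-6 (w=2); MST = {3-6(w=2)}
step 2: add edge 1-5 (w=6); MST = {1-5(w=6) 3-6(w=2)}
step 3: add edge 1-2 (w=10); MST = {1-2(w=10) 1-5(w=6) 3-6(w=2)}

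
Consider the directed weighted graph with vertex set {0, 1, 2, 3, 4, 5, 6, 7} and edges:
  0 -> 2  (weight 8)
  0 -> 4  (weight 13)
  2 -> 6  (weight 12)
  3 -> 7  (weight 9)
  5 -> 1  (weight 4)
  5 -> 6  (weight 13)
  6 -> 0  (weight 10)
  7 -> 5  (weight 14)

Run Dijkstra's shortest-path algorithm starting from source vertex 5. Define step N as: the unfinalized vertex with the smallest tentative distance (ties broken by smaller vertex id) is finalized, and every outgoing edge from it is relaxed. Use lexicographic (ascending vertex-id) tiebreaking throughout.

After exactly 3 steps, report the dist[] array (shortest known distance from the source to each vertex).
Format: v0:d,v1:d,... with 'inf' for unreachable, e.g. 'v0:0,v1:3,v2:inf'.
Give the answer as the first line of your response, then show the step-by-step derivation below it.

v0:23,v1:4,v2:inf,v3:inf,v4:inf,v5:0,v6:13,v7:inf

step 1: dist = v0:inf,v1:4,v2:inf,v3:inf,v4:inf,v5:0,v6:13,v7:inf
step 2: dist = v0:inf,v1:4,v2:inf,v3:inf,v4:inf,v5:0,v6:13,v7:inf
step 3: dist = v0:23,v1:4,v2:inf,v3:inf,v4:inf,v5:0,v6:13,v7:inf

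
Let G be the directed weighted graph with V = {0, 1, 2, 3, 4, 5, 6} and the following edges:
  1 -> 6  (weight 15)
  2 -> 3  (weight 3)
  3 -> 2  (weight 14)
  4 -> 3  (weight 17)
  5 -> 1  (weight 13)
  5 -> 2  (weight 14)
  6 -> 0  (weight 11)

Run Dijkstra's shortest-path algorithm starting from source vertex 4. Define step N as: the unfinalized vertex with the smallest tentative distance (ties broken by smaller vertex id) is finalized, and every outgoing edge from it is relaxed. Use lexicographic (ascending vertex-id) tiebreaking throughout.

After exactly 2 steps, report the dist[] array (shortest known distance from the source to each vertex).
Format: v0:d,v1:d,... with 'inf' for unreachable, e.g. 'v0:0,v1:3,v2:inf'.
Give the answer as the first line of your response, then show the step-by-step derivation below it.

v0:inf,v1:inf,v2:31,v3:17,v4:0,v5:inf,v6:inf

step 1: dist = v0:inf,v1:inf,v2:inf,v3:17,v4:0,v5:inf,v6:inf
step 2: dist = v0:inf,v1:inf,v2:31,v3:17,v4:0,v5:inf,v6:inf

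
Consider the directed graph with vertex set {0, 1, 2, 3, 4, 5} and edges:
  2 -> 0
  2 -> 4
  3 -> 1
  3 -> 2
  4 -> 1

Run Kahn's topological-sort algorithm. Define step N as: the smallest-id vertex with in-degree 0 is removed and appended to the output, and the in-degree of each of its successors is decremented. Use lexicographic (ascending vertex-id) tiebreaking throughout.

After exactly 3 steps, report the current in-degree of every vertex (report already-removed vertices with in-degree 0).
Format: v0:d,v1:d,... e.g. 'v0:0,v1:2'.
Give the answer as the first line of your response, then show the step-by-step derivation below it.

v0:0,v1:1,v2:0,v3:0,v4:0,v5:0

step 1: output 3; order=[3]; indeg=(1,1,0,0,1,0)
step 2: output 2; order=[3,2]; indeg=(0,1,0,0,0,0)
step 3: output 0; order=[3,2,0]; indeg=(0,1,0,0,0,0)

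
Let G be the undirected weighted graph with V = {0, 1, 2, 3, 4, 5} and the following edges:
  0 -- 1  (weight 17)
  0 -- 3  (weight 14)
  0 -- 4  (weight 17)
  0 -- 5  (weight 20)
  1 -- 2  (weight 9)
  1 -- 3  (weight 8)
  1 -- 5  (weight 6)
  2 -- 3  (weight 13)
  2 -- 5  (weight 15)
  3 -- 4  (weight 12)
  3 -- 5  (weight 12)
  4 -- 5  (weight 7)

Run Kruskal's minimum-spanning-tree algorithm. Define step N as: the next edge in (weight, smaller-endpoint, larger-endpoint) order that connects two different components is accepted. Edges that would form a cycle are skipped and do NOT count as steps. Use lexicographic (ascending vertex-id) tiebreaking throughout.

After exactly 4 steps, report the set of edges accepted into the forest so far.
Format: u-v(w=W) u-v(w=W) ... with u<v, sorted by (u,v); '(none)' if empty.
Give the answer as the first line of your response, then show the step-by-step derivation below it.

1-2(w=9) 1-3(w=8) 1-5(w=6) 4-5(w=7)

step 1: add edge 1-5 (w=6); MST = {1-5(w=6)}
step 2: add edge 4-5 (w=7); MST = {1-5(w=6) 4-5(w=7)}
step 3: add edge 1-3 (w=8); MST = {1-3(w=8) 1-5(w=6) 4-5(w=7)}
step 4: add edge 1-2 (w=9); MST = {1-2(w=9) 1-3(w=8) 1-5(w=6) 4-5(w=7)}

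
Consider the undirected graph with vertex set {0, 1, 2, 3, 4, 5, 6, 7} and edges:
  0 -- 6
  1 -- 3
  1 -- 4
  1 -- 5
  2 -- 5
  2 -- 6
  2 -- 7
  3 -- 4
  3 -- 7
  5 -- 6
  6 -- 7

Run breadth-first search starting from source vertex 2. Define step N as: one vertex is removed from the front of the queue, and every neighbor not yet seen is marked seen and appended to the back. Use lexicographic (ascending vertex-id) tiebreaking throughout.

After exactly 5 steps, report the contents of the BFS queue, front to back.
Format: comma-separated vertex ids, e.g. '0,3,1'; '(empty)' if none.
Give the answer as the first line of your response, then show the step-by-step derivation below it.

0,3,4

step 1: dequeue 2; queue=[5,6,7]; order=2
step 2: dequeue 5; queue=[6,7,1]; order=2,5
step 3: dequeue 6; queue=[7,1,0]; order=2,5,6
step 4: dequeue 7; queue=[1,0,3]; order=2,5,6,7
step 5: dequeue 1; queue=[0,3,4]; order=2,5,6,7,1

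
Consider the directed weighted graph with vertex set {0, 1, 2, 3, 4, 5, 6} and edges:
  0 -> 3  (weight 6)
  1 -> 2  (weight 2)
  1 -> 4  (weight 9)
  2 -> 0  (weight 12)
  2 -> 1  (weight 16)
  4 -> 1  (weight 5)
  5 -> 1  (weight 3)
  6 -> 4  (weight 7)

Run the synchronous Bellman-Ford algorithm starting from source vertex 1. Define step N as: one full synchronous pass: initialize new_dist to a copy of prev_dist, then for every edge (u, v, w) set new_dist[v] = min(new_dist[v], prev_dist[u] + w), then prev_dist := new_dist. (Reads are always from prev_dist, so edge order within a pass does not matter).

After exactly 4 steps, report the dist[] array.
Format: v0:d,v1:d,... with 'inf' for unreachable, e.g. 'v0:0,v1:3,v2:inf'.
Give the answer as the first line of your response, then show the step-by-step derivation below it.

v0:14,v1:0,v2:2,v3:20,v4:9,v5:inf,v6:inf

step 1: dist = v0:inf,v1:0,v2:2,v3:inf,v4:9,v5:inf,v6:inf
step 2: dist = v0:14,v1:0,v2:2,v3:inf,v4:9,v5:inf,v6:inf
step 3: dist = v0:14,v1:0,v2:2,v3:20,v4:9,v5:inf,v6:inf
step 4: dist = v0:14,v1:0,v2:2,v3:20,v4:9,v5:inf,v6:inf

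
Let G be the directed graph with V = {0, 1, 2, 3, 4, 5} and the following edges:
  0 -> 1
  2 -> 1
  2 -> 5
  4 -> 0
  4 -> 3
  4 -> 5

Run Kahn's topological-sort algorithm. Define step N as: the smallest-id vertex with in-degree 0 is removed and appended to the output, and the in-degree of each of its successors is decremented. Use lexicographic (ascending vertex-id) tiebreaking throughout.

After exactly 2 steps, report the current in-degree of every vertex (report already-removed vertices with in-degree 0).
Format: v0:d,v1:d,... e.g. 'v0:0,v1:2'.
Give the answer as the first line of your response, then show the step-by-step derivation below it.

v0:0,v1:1,v2:0,v3:0,v4:0,v5:0

step 1: output 2; order=[2]; indeg=(1,1,0,1,0,1)
step 2: output 4; order=[2,4]; indeg=(0,1,0,0,0,0)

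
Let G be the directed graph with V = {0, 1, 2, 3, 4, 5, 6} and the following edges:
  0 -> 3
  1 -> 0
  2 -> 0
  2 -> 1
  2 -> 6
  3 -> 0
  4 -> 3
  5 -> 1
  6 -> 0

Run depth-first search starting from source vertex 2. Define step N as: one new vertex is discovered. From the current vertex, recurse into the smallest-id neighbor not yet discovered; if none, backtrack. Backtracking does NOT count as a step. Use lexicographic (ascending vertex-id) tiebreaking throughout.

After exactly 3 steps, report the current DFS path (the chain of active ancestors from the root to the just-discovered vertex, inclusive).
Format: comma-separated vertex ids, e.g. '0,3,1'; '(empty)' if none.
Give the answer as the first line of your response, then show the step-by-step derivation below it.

2,0,3

step 1: discover 2; path=2; order=2
step 2: discover 0; path=2>0; order=2,0
step 3: discover 3; path=2>0>3; order=2,0,3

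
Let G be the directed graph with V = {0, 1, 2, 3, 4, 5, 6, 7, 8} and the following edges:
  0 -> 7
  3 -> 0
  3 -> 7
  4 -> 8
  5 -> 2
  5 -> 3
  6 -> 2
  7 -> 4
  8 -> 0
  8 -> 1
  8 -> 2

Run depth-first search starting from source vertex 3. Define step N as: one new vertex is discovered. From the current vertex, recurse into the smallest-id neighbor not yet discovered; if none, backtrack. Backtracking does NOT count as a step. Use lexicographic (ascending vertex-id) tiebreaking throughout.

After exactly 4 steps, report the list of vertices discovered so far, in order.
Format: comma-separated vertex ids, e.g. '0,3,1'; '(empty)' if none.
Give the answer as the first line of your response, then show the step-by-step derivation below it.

3,0,7,4

step 1: discover 3; path=3; order=3
step 2: discover 0; path=3>0; order=3,0
step 3: discover 7; path=3>0>7; order=3,0,7
step 4: discover 4; path=3>0>7>4; order=3,0,7,4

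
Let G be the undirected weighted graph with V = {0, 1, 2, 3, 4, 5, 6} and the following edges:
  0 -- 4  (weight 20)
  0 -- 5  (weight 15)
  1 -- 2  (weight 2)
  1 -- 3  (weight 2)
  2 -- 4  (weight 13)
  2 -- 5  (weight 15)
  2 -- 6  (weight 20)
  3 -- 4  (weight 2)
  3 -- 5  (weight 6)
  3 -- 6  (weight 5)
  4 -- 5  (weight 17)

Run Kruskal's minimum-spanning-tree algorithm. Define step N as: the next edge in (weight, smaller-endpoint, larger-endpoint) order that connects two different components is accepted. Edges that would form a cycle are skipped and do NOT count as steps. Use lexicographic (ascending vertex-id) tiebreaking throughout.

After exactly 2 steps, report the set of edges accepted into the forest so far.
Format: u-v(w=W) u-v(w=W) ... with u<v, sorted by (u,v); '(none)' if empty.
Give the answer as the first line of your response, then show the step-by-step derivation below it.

1-2(w=2) 1-3(w=2)

step 1: add edge 1-2 (w=2); MST = {1-2(w=2)}
step 2: add edge 1-3 (w=2); MST = {1-2(w=2) 1-3(w=2)}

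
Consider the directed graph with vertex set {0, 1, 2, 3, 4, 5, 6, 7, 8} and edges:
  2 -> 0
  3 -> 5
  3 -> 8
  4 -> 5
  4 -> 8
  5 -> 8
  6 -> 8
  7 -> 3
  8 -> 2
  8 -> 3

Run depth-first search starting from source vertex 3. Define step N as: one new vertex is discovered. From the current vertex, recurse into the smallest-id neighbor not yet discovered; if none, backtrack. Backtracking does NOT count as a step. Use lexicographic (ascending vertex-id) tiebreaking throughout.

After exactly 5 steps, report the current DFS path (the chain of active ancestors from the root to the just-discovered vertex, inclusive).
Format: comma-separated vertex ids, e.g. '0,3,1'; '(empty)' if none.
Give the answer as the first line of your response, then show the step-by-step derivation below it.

3,5,8,2,0

step 1: discover 3; path=3; order=3
step 2: discover 5; path=3>5; order=3,5
step 3: discover 8; path=3>5>8; order=3,5,8
step 4: discover 2; path=3>5>8>2; order=3,5,8,2
step 5: discover 0; path=3>5>8>2>0; order=3,5,8,2,0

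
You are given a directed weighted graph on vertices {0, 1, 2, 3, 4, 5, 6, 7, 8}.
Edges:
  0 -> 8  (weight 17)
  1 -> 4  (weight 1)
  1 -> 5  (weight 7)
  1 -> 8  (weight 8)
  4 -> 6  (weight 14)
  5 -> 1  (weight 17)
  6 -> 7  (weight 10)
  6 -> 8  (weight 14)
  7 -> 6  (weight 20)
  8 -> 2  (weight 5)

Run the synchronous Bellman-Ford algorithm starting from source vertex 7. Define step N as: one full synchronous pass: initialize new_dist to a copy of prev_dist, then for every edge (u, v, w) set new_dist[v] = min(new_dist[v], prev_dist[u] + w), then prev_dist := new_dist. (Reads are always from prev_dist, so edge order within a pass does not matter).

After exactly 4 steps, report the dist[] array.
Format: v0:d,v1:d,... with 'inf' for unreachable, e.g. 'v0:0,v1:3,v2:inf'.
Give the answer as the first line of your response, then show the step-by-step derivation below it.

v0:inf,v1:inf,v2:39,v3:inf,v4:inf,v5:inf,v6:20,v7:0,v8:34

step 1: dist = v0:inf,v1:inf,v2:inf,v3:inf,v4:inf,v5:inf,v6:20,v7:0,v8:inf
step 2: dist = v0:inf,v1:inf,v2:inf,v3:inf,v4:inf,v5:inf,v6:20,v7:0,v8:34
step 3: dist = v0:inf,v1:inf,v2:39,v3:inf,v4:inf,v5:inf,v6:20,v7:0,v8:34
step 4: dist = v0:inf,v1:inf,v2:39,v3:inf,v4:inf,v5:inf,v6:20,v7:0,v8:34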